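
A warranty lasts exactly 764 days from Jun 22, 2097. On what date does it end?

July 26, 2099

+365 (one year) → Jun 22, 2098 (399 left).
Jun has 30 days: +9 → Jul 1, 2098 (390 left).
Jul has 31 days: +31 → Aug 1, 2098 (359 left).
Aug has 31 days: +31 → Sep 1, 2098 (328 left).
Sep has 30 days: +30 → Oct 1, 2098 (298 left).
Oct has 31 days: +31 → Nov 1, 2098 (267 left).
Nov has 30 days: +30 → Dec 1, 2098 (237 left).
Dec has 31 days: +31 → Jan 1, 2099 (206 left).
Jan has 31 days: +31 → Feb 1, 2099 (175 left).
Feb has 28 days: +28 → Mar 1, 2099 (147 left).
Mar has 31 days: +31 → Apr 1, 2099 (116 left).
Apr has 30 days: +30 → May 1, 2099 (86 left).
May has 31 days: +31 → Jun 1, 2099 (55 left).
Jun has 30 days: +30 → Jul 1, 2099 (25 left).
+25 → Jul 26, 2099.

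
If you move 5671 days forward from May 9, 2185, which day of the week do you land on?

Tuesday

First find the weekday of May 9, 2185. Doomsday rule: the anchor day for the 2100s is Sunday. For year 85: 85÷12 = 7 r 1, and 1÷4 = 0, so 7+1+0 = 8.
Sunday + 8 ≡ Monday — that's 2185's doomsday.
In May the doomsday date is May 9.
May 9 is the doomsday itself: Monday.
5671 mod 7 = 1, so 5671 days after a Monday is Monday + 1 = Tuesday.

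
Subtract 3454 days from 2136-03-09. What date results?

−366 (one year; includes Feb 29, 2136) → Mar 9, 2135 (3088 left).
−365 (one year) → Mar 9, 2134 (2723 left).
−365 (one year) → Mar 9, 2133 (2358 left).
−365 (one year) → Mar 9, 2132 (1993 left).
−366 (one year; includes Feb 29, 2132) → Mar 9, 2131 (1627 left).
−365 (one year) → Mar 9, 2130 (1262 left).
−365 (one year) → Mar 9, 2129 (897 left).
−365 (one year) → Mar 9, 2128 (532 left).
−366 (one year; includes Feb 29, 2128) → Mar 9, 2127 (166 left).
−9 → Feb 28, 2127 (end of Feb, 28 days; 157 left).
−28 → Jan 31, 2127 (end of Jan, 31 days; 129 left).
−31 → Dec 31, 2126 (end of Dec, 31 days; 98 left).
−31 → Nov 30, 2126 (end of Nov, 30 days; 67 left).
−30 → Oct 31, 2126 (end of Oct, 31 days; 37 left).
−31 → Sep 30, 2126 (end of Sep, 30 days; 6 left).
−6 → Sep 24, 2126.

September 24, 2126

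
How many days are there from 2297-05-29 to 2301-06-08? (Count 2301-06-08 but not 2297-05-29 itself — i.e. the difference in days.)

1470

May 29, 2297 → May 29, 2298: 365 days.
May 29, 2298 → May 29, 2299: 365 days.
May 29, 2299 → May 29, 2300: 365 days.
May 29, 2300 → Jun 29, 2300: 31 days (May has 31).
Jun 29, 2300 → Jul 29, 2300: 30 days (June has 30).
Jul 29, 2300 → Aug 29, 2300: 31 days (July has 31).
Aug 29, 2300 → Sep 29, 2300: 31 days (August has 31).
Sep 29, 2300 → Oct 29, 2300: 30 days (September has 30).
Oct 29, 2300 → Nov 29, 2300: 31 days (October has 31).
Nov 29, 2300 → Dec 29, 2300: 30 days (November has 30).
Dec 29, 2300 → Jan 29, 2301: 31 days (December has 31).
Jan 29, 2301 → Feb 28, 2301: 30 days (January has 31).
Feb 28, 2301 → Mar 28, 2301: 28 days (February has 28).
Mar 28, 2301 → Apr 28, 2301: 31 days (March has 31).
Apr 28, 2301 → May 28, 2301: 30 days (April has 30).
May 28, 2301 → Jun 8, 2301: 11 days.
Total: 1470 days.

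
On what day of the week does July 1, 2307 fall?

Doomsday rule: the anchor day for the 2300s is Wednesday. For year 07: 7÷12 = 0 r 7, and 7÷4 = 1, so 0+7+1 = 8.
Wednesday + 8 ≡ Thursday — that's 2307's doomsday.
In July the doomsday date is Jul 11.
Jul 1 is 10 days before Jul 11; 10 mod 7 = 3, so Thursday − 3 = Monday.

Monday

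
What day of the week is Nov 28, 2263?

Saturday

Doomsday rule: the anchor day for the 2200s is Friday. For year 63: 63÷12 = 5 r 3, and 3÷4 = 0, so 5+3+0 = 8.
Friday + 8 ≡ Saturday — that's 2263's doomsday.
In November the doomsday date is Nov 7.
Nov 28 is 21 days after Nov 7; 21 mod 7 = 0, so Saturday + 0 = Saturday.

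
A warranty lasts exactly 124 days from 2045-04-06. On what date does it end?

Apr has 30 days: +25 → May 1, 2045 (99 left).
May has 31 days: +31 → Jun 1, 2045 (68 left).
Jun has 30 days: +30 → Jul 1, 2045 (38 left).
Jul has 31 days: +31 → Aug 1, 2045 (7 left).
+7 → Aug 8, 2045.

August 8, 2045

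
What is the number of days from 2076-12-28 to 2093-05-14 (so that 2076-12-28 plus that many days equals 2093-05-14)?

Dec 28, 2076 → Dec 28, 2077: 365 days.
Dec 28, 2077 → Dec 28, 2078: 365 days.
Dec 28, 2078 → Dec 28, 2079: 365 days.
Dec 28, 2079 → Dec 28, 2080: 366 days (Feb 29, 2080 is in that span).
Dec 28, 2080 → Dec 28, 2081: 365 days.
Dec 28, 2081 → Dec 28, 2082: 365 days.
Dec 28, 2082 → Dec 28, 2083: 365 days.
Dec 28, 2083 → Dec 28, 2084: 366 days (Feb 29, 2084 is in that span).
Dec 28, 2084 → Dec 28, 2085: 365 days.
Dec 28, 2085 → Dec 28, 2086: 365 days.
Dec 28, 2086 → Dec 28, 2087: 365 days.
Dec 28, 2087 → Dec 28, 2088: 366 days (Feb 29, 2088 is in that span).
Dec 28, 2088 → Dec 28, 2089: 365 days.
Dec 28, 2089 → Dec 28, 2090: 365 days.
Dec 28, 2090 → Dec 28, 2091: 365 days.
Dec 28, 2091 → Dec 28, 2092: 366 days (Feb 29, 2092 is in that span).
Dec 28, 2092 → Jan 28, 2093: 31 days (December has 31).
Jan 28, 2093 → Feb 28, 2093: 31 days (January has 31).
Feb 28, 2093 → Mar 28, 2093: 28 days (February has 28).
Mar 28, 2093 → Apr 28, 2093: 31 days (March has 31).
Apr 28, 2093 → May 14, 2093: 16 days.
Total: 5981 days.

5981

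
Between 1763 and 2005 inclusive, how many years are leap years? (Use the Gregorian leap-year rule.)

Multiples of 4 in [1763,2005]: 61.
Of those, multiples of 100: 3 (not leap unless ÷400).
Multiples of 400: 1.
Leap years = 61 − 3 + 1 = 59.

59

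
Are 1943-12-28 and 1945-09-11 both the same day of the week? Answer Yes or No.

Yes

From Dec 28, 1943 to Sep 11, 1945 is 623 days.
623 mod 7 = 0, so they are the same weekday.
(Dec 28, 1943 is a Tuesday; Sep 11, 1945 is a Tuesday.)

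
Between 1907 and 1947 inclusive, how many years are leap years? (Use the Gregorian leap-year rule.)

10

Multiples of 4 in [1907,1947]: 10.
Of those, multiples of 100: 0 (not leap unless ÷400).
Multiples of 400: 0.
Leap years = 10 − 0 + 0 = 10.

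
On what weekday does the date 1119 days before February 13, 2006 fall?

Feb 13, 2006 is a Monday.
1119 mod 7 = 6, so 1119 days before a Monday is Monday − 6 = Tuesday.

Tuesday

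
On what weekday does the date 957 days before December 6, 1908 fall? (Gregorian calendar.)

Dec 6, 1908 is a Sunday.
957 mod 7 = 5, so 957 days before a Sunday is Sunday − 5 = Tuesday.

Tuesday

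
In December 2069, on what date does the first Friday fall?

December 1, 2069 is a Sunday.
The first Friday is therefore December 6 (5 days later).

December 6, 2069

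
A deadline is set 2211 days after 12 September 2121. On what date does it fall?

October 2, 2127

+365 (one year) → Sep 12, 2122 (1846 left).
+365 (one year) → Sep 12, 2123 (1481 left).
+366 (one year; includes Feb 29, 2124) → Sep 12, 2124 (1115 left).
+365 (one year) → Sep 12, 2125 (750 left).
+365 (one year) → Sep 12, 2126 (385 left).
Sep has 30 days: +19 → Oct 1, 2126 (366 left).
Oct has 31 days: +31 → Nov 1, 2126 (335 left).
Nov has 30 days: +30 → Dec 1, 2126 (305 left).
Dec has 31 days: +31 → Jan 1, 2127 (274 left).
Jan has 31 days: +31 → Feb 1, 2127 (243 left).
Feb has 28 days: +28 → Mar 1, 2127 (215 left).
Mar has 31 days: +31 → Apr 1, 2127 (184 left).
Apr has 30 days: +30 → May 1, 2127 (154 left).
May has 31 days: +31 → Jun 1, 2127 (123 left).
Jun has 30 days: +30 → Jul 1, 2127 (93 left).
Jul has 31 days: +31 → Aug 1, 2127 (62 left).
Aug has 31 days: +31 → Sep 1, 2127 (31 left).
Sep has 30 days: +30 → Oct 1, 2127 (1 left).
+1 → Oct 2, 2127.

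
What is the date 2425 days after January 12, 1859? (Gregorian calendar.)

September 2, 1865

+365 (one year) → Jan 12, 1860 (2060 left).
+366 (one year; includes Feb 29, 1860) → Jan 12, 1861 (1694 left).
+365 (one year) → Jan 12, 1862 (1329 left).
+365 (one year) → Jan 12, 1863 (964 left).
+365 (one year) → Jan 12, 1864 (599 left).
+366 (one year; includes Feb 29, 1864) → Jan 12, 1865 (233 left).
Jan has 31 days: +20 → Feb 1, 1865 (213 left).
Feb has 28 days: +28 → Mar 1, 1865 (185 left).
Mar has 31 days: +31 → Apr 1, 1865 (154 left).
Apr has 30 days: +30 → May 1, 1865 (124 left).
May has 31 days: +31 → Jun 1, 1865 (93 left).
Jun has 30 days: +30 → Jul 1, 1865 (63 left).
Jul has 31 days: +31 → Aug 1, 1865 (32 left).
Aug has 31 days: +31 → Sep 1, 1865 (1 left).
+1 → Sep 2, 1865.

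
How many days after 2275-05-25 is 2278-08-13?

May 25, 2275 → May 25, 2276: 366 days (Feb 29, 2276 is in that span).
May 25, 2276 → May 25, 2277: 365 days.
May 25, 2277 → May 25, 2278: 365 days.
May 25, 2278 → Jun 25, 2278: 31 days (May has 31).
Jun 25, 2278 → Jul 25, 2278: 30 days (June has 30).
Jul 25, 2278 → Aug 13, 2278: 19 days.
Total: 1176 days.

1176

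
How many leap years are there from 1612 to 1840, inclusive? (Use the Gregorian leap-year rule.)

56

Multiples of 4 in [1612,1840]: 58.
Of those, multiples of 100: 2 (not leap unless ÷400).
Multiples of 400: 0.
Leap years = 58 − 2 + 0 = 56.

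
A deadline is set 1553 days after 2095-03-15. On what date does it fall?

+366 (one year; includes Feb 29, 2096) → Mar 15, 2096 (1187 left).
+365 (one year) → Mar 15, 2097 (822 left).
+365 (one year) → Mar 15, 2098 (457 left).
+365 (one year) → Mar 15, 2099 (92 left).
Mar has 31 days: +17 → Apr 1, 2099 (75 left).
Apr has 30 days: +30 → May 1, 2099 (45 left).
May has 31 days: +31 → Jun 1, 2099 (14 left).
+14 → Jun 15, 2099.

June 15, 2099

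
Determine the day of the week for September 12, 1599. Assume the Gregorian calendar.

Doomsday rule: the anchor day for the 1500s is Wednesday. For year 99: 99÷12 = 8 r 3, and 3÷4 = 0, so 8+3+0 = 11.
Wednesday + 11 ≡ Sunday — that's 1599's doomsday.
In September the doomsday date is Sep 5.
Sep 12 is 7 days after Sep 5; 7 mod 7 = 0, so Sunday + 0 = Sunday.

Sunday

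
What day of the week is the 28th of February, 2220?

Doomsday rule: the anchor day for the 2200s is Friday. For year 20: 20÷12 = 1 r 8, and 8÷4 = 2, so 1+8+2 = 11.
Friday + 11 ≡ Tuesday — that's 2220's doomsday.
In February the doomsday date is Feb 29 (2220 is a leap year (divisible by 4)).
Feb 28 is 1 day before Feb 29; 1 mod 7 = 1, so Tuesday − 1 = Monday.

Monday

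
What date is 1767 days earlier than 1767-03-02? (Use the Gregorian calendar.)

−365 (one year) → Mar 2, 1766 (1402 left).
−365 (one year) → Mar 2, 1765 (1037 left).
−365 (one year) → Mar 2, 1764 (672 left).
−366 (one year; includes Feb 29, 1764) → Mar 2, 1763 (306 left).
−2 → Feb 28, 1763 (end of Feb, 28 days; 304 left).
−28 → Jan 31, 1763 (end of Jan, 31 days; 276 left).
−31 → Dec 31, 1762 (end of Dec, 31 days; 245 left).
−31 → Nov 30, 1762 (end of Nov, 30 days; 214 left).
−30 → Oct 31, 1762 (end of Oct, 31 days; 184 left).
−31 → Sep 30, 1762 (end of Sep, 30 days; 153 left).
−30 → Aug 31, 1762 (end of Aug, 31 days; 123 left).
−31 → Jul 31, 1762 (end of Jul, 31 days; 92 left).
−31 → Jun 30, 1762 (end of Jun, 30 days; 61 left).
−30 → May 31, 1762 (end of May, 31 days; 31 left).
−31 → Apr 30, 1762 (end of Apr, 30 days; 0 left).

April 30, 1762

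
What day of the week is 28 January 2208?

Thursday

Doomsday rule: the anchor day for the 2200s is Friday. For year 08: 8÷12 = 0 r 8, and 8÷4 = 2, so 0+8+2 = 10.
Friday + 10 ≡ Monday — that's 2208's doomsday.
In January the doomsday date is Jan 4 (2208 is a leap year (divisible by 4)).
Jan 28 is 24 days after Jan 4; 24 mod 7 = 3, so Monday + 3 = Thursday.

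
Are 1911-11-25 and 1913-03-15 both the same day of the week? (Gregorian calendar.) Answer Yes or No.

From Nov 25, 1911 to Mar 15, 1913 is 476 days.
476 mod 7 = 0, so they are the same weekday.
(Nov 25, 1911 is a Saturday; Mar 15, 1913 is a Saturday.)

Yes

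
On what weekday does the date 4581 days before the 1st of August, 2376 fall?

Aug 1, 2376 is a Sunday.
4581 mod 7 = 3, so 4581 days before a Sunday is Sunday − 3 = Thursday.

Thursday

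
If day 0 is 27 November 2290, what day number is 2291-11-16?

354

Nov 27, 2290 → Dec 27, 2290: 30 days (November has 30).
Dec 27, 2290 → Jan 27, 2291: 31 days (December has 31).
Jan 27, 2291 → Feb 27, 2291: 31 days (January has 31).
Feb 27, 2291 → Mar 27, 2291: 28 days (February has 28).
Mar 27, 2291 → Apr 27, 2291: 31 days (March has 31).
Apr 27, 2291 → May 27, 2291: 30 days (April has 30).
May 27, 2291 → Jun 27, 2291: 31 days (May has 31).
Jun 27, 2291 → Jul 27, 2291: 30 days (June has 30).
Jul 27, 2291 → Aug 27, 2291: 31 days (July has 31).
Aug 27, 2291 → Sep 27, 2291: 31 days (August has 31).
Sep 27, 2291 → Oct 27, 2291: 30 days (September has 30).
Oct 27, 2291 → Nov 16, 2291: 20 days.
Total: 354 days.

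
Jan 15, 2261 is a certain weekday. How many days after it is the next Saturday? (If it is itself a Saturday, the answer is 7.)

4

Jan 15, 2261 is a Tuesday.
From Tuesday to the next Saturday is 4 days.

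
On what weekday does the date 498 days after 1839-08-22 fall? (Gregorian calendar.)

Friday

First find the weekday of Aug 22, 1839. Doomsday rule: the anchor day for the 1800s is Friday. For year 39: 39÷12 = 3 r 3, and 3÷4 = 0, so 3+3+0 = 6.
Friday + 6 ≡ Thursday — that's 1839's doomsday.
In August the doomsday date is Aug 8.
Aug 22 is 14 days after Aug 8; 14 mod 7 = 0, so Thursday + 0 = Thursday.
498 mod 7 = 1, so 498 days after a Thursday is Thursday + 1 = Friday.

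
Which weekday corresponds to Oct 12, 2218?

Doomsday rule: the anchor day for the 2200s is Friday. For year 18: 18÷12 = 1 r 6, and 6÷4 = 1, so 1+6+1 = 8.
Friday + 8 ≡ Saturday — that's 2218's doomsday.
In October the doomsday date is Oct 10.
Oct 12 is 2 days after Oct 10; 2 mod 7 = 2, so Saturday + 2 = Monday.

Monday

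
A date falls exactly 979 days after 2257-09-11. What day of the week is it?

Thursday

First find the weekday of Sep 11, 2257. Doomsday rule: the anchor day for the 2200s is Friday. For year 57: 57÷12 = 4 r 9, and 9÷4 = 2, so 4+9+2 = 15.
Friday + 15 ≡ Saturday — that's 2257's doomsday.
In September the doomsday date is Sep 5.
Sep 11 is 6 days after Sep 5; 6 mod 7 = 6, so Saturday + 6 = Friday.
979 mod 7 = 6, so 979 days after a Friday is Friday + 6 = Thursday.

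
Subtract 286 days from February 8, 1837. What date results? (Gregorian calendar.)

−8 → Jan 31, 1837 (end of Jan, 31 days; 278 left).
−31 → Dec 31, 1836 (end of Dec, 31 days; 247 left).
−31 → Nov 30, 1836 (end of Nov, 30 days; 216 left).
−30 → Oct 31, 1836 (end of Oct, 31 days; 186 left).
−31 → Sep 30, 1836 (end of Sep, 30 days; 155 left).
−30 → Aug 31, 1836 (end of Aug, 31 days; 125 left).
−31 → Jul 31, 1836 (end of Jul, 31 days; 94 left).
−31 → Jun 30, 1836 (end of Jun, 30 days; 63 left).
−30 → May 31, 1836 (end of May, 31 days; 33 left).
−31 → Apr 30, 1836 (end of Apr, 30 days; 2 left).
−2 → Apr 28, 1836.

April 28, 1836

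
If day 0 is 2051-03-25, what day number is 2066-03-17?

Mar 25, 2051 → Mar 25, 2052: 366 days (Feb 29, 2052 is in that span).
Mar 25, 2052 → Mar 25, 2053: 365 days.
Mar 25, 2053 → Mar 25, 2054: 365 days.
Mar 25, 2054 → Mar 25, 2055: 365 days.
Mar 25, 2055 → Mar 25, 2056: 366 days (Feb 29, 2056 is in that span).
Mar 25, 2056 → Mar 25, 2057: 365 days.
Mar 25, 2057 → Mar 25, 2058: 365 days.
Mar 25, 2058 → Mar 25, 2059: 365 days.
Mar 25, 2059 → Mar 25, 2060: 366 days (Feb 29, 2060 is in that span).
Mar 25, 2060 → Mar 25, 2061: 365 days.
Mar 25, 2061 → Mar 25, 2062: 365 days.
Mar 25, 2062 → Mar 25, 2063: 365 days.
Mar 25, 2063 → Mar 25, 2064: 366 days (Feb 29, 2064 is in that span).
Mar 25, 2064 → Mar 25, 2065: 365 days.
Mar 25, 2065 → Apr 25, 2065: 31 days (March has 31).
Apr 25, 2065 → May 25, 2065: 30 days (April has 30).
May 25, 2065 → Jun 25, 2065: 31 days (May has 31).
Jun 25, 2065 → Jul 25, 2065: 30 days (June has 30).
Jul 25, 2065 → Aug 25, 2065: 31 days (July has 31).
Aug 25, 2065 → Sep 25, 2065: 31 days (August has 31).
Sep 25, 2065 → Oct 25, 2065: 30 days (September has 30).
Oct 25, 2065 → Nov 25, 2065: 31 days (October has 31).
Nov 25, 2065 → Dec 25, 2065: 30 days (November has 30).
Dec 25, 2065 → Jan 25, 2066: 31 days (December has 31).
Jan 25, 2066 → Feb 25, 2066: 31 days (January has 31).
Feb 25, 2066 → Mar 17, 2066: 20 days.
Total: 5471 days.

5471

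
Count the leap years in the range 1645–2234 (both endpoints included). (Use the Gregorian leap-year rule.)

Multiples of 4 in [1645,2234]: 147.
Of those, multiples of 100: 6 (not leap unless ÷400).
Multiples of 400: 1.
Leap years = 147 − 6 + 1 = 142.

142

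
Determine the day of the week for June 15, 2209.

Doomsday rule: the anchor day for the 2200s is Friday. For year 09: 9÷12 = 0 r 9, and 9÷4 = 2, so 0+9+2 = 11.
Friday + 11 ≡ Tuesday — that's 2209's doomsday.
In June the doomsday date is Jun 6.
Jun 15 is 9 days after Jun 6; 9 mod 7 = 2, so Tuesday + 2 = Thursday.

Thursday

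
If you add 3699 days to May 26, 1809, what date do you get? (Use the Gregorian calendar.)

+365 (one year) → May 26, 1810 (3334 left).
+365 (one year) → May 26, 1811 (2969 left).
+366 (one year; includes Feb 29, 1812) → May 26, 1812 (2603 left).
+365 (one year) → May 26, 1813 (2238 left).
+365 (one year) → May 26, 1814 (1873 left).
+365 (one year) → May 26, 1815 (1508 left).
+366 (one year; includes Feb 29, 1816) → May 26, 1816 (1142 left).
+365 (one year) → May 26, 1817 (777 left).
+365 (one year) → May 26, 1818 (412 left).
+365 (one year) → May 26, 1819 (47 left).
May has 31 days: +6 → Jun 1, 1819 (41 left).
Jun has 30 days: +30 → Jul 1, 1819 (11 left).
+11 → Jul 12, 1819.

July 12, 1819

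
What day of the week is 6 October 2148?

Doomsday rule: the anchor day for the 2100s is Sunday. For year 48: 48÷12 = 4 r 0, and 0÷4 = 0, so 4+0+0 = 4.
Sunday + 4 ≡ Thursday — that's 2148's doomsday.
In October the doomsday date is Oct 10.
Oct 6 is 4 days before Oct 10; 4 mod 7 = 4, so Thursday − 4 = Sunday.

Sunday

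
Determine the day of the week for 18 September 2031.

Thursday

Doomsday rule: the anchor day for the 2000s is Tuesday. For year 31: 31÷12 = 2 r 7, and 7÷4 = 1, so 2+7+1 = 10.
Tuesday + 10 ≡ Friday — that's 2031's doomsday.
In September the doomsday date is Sep 5.
Sep 18 is 13 days after Sep 5; 13 mod 7 = 6, so Friday + 6 = Thursday.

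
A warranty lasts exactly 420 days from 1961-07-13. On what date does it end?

September 6, 1962

+365 (one year) → Jul 13, 1962 (55 left).
Jul has 31 days: +19 → Aug 1, 1962 (36 left).
Aug has 31 days: +31 → Sep 1, 1962 (5 left).
+5 → Sep 6, 1962.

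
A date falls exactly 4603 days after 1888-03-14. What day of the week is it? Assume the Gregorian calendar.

Sunday

First find the weekday of Mar 14, 1888. Doomsday rule: the anchor day for the 1800s is Friday. For year 88: 88÷12 = 7 r 4, and 4÷4 = 1, so 7+4+1 = 12.
Friday + 12 ≡ Wednesday — that's 1888's doomsday.
In March the doomsday date is Mar 14.
Mar 14 is the doomsday itself: Wednesday.
4603 mod 7 = 4, so 4603 days after a Wednesday is Wednesday + 4 = Sunday.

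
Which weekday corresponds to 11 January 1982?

Monday

Doomsday rule: the anchor day for the 1900s is Wednesday. For year 82: 82÷12 = 6 r 10, and 10÷4 = 2, so 6+10+2 = 18.
Wednesday + 18 ≡ Sunday — that's 1982's doomsday.
In January the doomsday date is Jan 3 (1982 is not a leap year).
Jan 11 is 8 days after Jan 3; 8 mod 7 = 1, so Sunday + 1 = Monday.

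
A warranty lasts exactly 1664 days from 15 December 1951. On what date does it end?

July 5, 1956

+366 (one year; includes Feb 29, 1952) → Dec 15, 1952 (1298 left).
+365 (one year) → Dec 15, 1953 (933 left).
+365 (one year) → Dec 15, 1954 (568 left).
+365 (one year) → Dec 15, 1955 (203 left).
Dec has 31 days: +17 → Jan 1, 1956 (186 left).
Jan has 31 days: +31 → Feb 1, 1956 (155 left).
Feb has 29 days: +29 → Mar 1, 1956 (126 left).
Mar has 31 days: +31 → Apr 1, 1956 (95 left).
Apr has 30 days: +30 → May 1, 1956 (65 left).
May has 31 days: +31 → Jun 1, 1956 (34 left).
Jun has 30 days: +30 → Jul 1, 1956 (4 left).
+4 → Jul 5, 1956.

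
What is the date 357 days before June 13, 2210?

June 21, 2209

−13 → May 31, 2210 (end of May, 31 days; 344 left).
−31 → Apr 30, 2210 (end of Apr, 30 days; 313 left).
−30 → Mar 31, 2210 (end of Mar, 31 days; 283 left).
−31 → Feb 28, 2210 (end of Feb, 28 days; 252 left).
−28 → Jan 31, 2210 (end of Jan, 31 days; 224 left).
−31 → Dec 31, 2209 (end of Dec, 31 days; 193 left).
−31 → Nov 30, 2209 (end of Nov, 30 days; 162 left).
−30 → Oct 31, 2209 (end of Oct, 31 days; 132 left).
−31 → Sep 30, 2209 (end of Sep, 30 days; 101 left).
−30 → Aug 31, 2209 (end of Aug, 31 days; 71 left).
−31 → Jul 31, 2209 (end of Jul, 31 days; 40 left).
−31 → Jun 30, 2209 (end of Jun, 30 days; 9 left).
−9 → Jun 21, 2209.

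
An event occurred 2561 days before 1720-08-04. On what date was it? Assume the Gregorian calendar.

July 31, 1713

−366 (one year; includes Feb 29, 1720) → Aug 4, 1719 (2195 left).
−365 (one year) → Aug 4, 1718 (1830 left).
−365 (one year) → Aug 4, 1717 (1465 left).
−365 (one year) → Aug 4, 1716 (1100 left).
−366 (one year; includes Feb 29, 1716) → Aug 4, 1715 (734 left).
−365 (one year) → Aug 4, 1714 (369 left).
−4 → Jul 31, 1714 (end of Jul, 31 days; 365 left).
−31 → Jun 30, 1714 (end of Jun, 30 days; 334 left).
−30 → May 31, 1714 (end of May, 31 days; 304 left).
−31 → Apr 30, 1714 (end of Apr, 30 days; 273 left).
−30 → Mar 31, 1714 (end of Mar, 31 days; 243 left).
−31 → Feb 28, 1714 (end of Feb, 28 days; 212 left).
−28 → Jan 31, 1714 (end of Jan, 31 days; 184 left).
−31 → Dec 31, 1713 (end of Dec, 31 days; 153 left).
−31 → Nov 30, 1713 (end of Nov, 30 days; 122 left).
−30 → Oct 31, 1713 (end of Oct, 31 days; 92 left).
−31 → Sep 30, 1713 (end of Sep, 30 days; 61 left).
−30 → Aug 31, 1713 (end of Aug, 31 days; 31 left).
−31 → Jul 31, 1713 (end of Jul, 31 days; 0 left).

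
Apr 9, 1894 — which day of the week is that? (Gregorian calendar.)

Doomsday rule: the anchor day for the 1800s is Friday. For year 94: 94÷12 = 7 r 10, and 10÷4 = 2, so 7+10+2 = 19.
Friday + 19 ≡ Wednesday — that's 1894's doomsday.
In April the doomsday date is Apr 4.
Apr 9 is 5 days after Apr 4; 5 mod 7 = 5, so Wednesday + 5 = Monday.

Monday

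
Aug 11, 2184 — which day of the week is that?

Wednesday

Doomsday rule: the anchor day for the 2100s is Sunday. For year 84: 84÷12 = 7 r 0, and 0÷4 = 0, so 7+0+0 = 7.
Sunday + 7 ≡ Sunday — that's 2184's doomsday.
In August the doomsday date is Aug 8.
Aug 11 is 3 days after Aug 8; 3 mod 7 = 3, so Sunday + 3 = Wednesday.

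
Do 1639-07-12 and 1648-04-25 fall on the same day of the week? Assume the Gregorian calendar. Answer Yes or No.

From Jul 12, 1639 to Apr 25, 1648 is 3210 days.
3210 mod 7 = 4, so they are different weekdays.
(Jul 12, 1639 is a Tuesday; Apr 25, 1648 is a Saturday.)

No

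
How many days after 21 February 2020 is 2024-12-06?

1750

Feb 21, 2020 → Feb 21, 2021: 366 days (Feb 29, 2020 is in that span).
Feb 21, 2021 → Feb 21, 2022: 365 days.
Feb 21, 2022 → Feb 21, 2023: 365 days.
Feb 21, 2023 → Feb 21, 2024: 365 days.
Feb 21, 2024 → Mar 21, 2024: 29 days (February has 29).
Mar 21, 2024 → Apr 21, 2024: 31 days (March has 31).
Apr 21, 2024 → May 21, 2024: 30 days (April has 30).
May 21, 2024 → Jun 21, 2024: 31 days (May has 31).
Jun 21, 2024 → Jul 21, 2024: 30 days (June has 30).
Jul 21, 2024 → Aug 21, 2024: 31 days (July has 31).
Aug 21, 2024 → Sep 21, 2024: 31 days (August has 31).
Sep 21, 2024 → Oct 21, 2024: 30 days (September has 30).
Oct 21, 2024 → Nov 21, 2024: 31 days (October has 31).
Nov 21, 2024 → Dec 6, 2024: 15 days.
Total: 1750 days.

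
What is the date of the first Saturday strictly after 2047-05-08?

May 11, 2047

May 8, 2047 is a Wednesday.
From Wednesday to the next Saturday is 3 days.
May 8, 2047 + 3 = May 11, 2047.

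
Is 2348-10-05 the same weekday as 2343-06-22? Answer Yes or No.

From Jun 22, 2343 to Oct 5, 2348 is 1932 days.
1932 mod 7 = 0, so they are the same weekday.
(Jun 22, 2343 is a Tuesday; Oct 5, 2348 is a Tuesday.)

Yes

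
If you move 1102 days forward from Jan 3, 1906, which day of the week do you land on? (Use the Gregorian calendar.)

Saturday

Jan 3, 1906 is a Wednesday.
1102 mod 7 = 3, so 1102 days after a Wednesday is Wednesday + 3 = Saturday.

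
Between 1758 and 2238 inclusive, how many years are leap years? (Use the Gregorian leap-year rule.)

116

Multiples of 4 in [1758,2238]: 120.
Of those, multiples of 100: 5 (not leap unless ÷400).
Multiples of 400: 1.
Leap years = 120 − 5 + 1 = 116.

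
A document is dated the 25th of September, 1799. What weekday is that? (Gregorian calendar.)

Wednesday

Doomsday rule: the anchor day for the 1700s is Sunday. For year 99: 99÷12 = 8 r 3, and 3÷4 = 0, so 8+3+0 = 11.
Sunday + 11 ≡ Thursday — that's 1799's doomsday.
In September the doomsday date is Sep 5.
Sep 25 is 20 days after Sep 5; 20 mod 7 = 6, so Thursday + 6 = Wednesday.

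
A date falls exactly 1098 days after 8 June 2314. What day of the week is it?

Sunday

Jun 8, 2314 is a Monday.
1098 mod 7 = 6, so 1098 days after a Monday is Monday + 6 = Sunday.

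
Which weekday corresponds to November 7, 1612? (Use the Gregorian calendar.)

Wednesday

Doomsday rule: the anchor day for the 1600s is Tuesday. For year 12: 12÷12 = 1 r 0, and 0÷4 = 0, so 1+0+0 = 1.
Tuesday + 1 ≡ Wednesday — that's 1612's doomsday.
In November the doomsday date is Nov 7.
Nov 7 is the doomsday itself: Wednesday.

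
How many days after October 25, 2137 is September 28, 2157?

7278

Oct 25, 2137 → Oct 25, 2138: 365 days.
Oct 25, 2138 → Oct 25, 2139: 365 days.
Oct 25, 2139 → Oct 25, 2140: 366 days (Feb 29, 2140 is in that span).
Oct 25, 2140 → Oct 25, 2141: 365 days.
Oct 25, 2141 → Oct 25, 2142: 365 days.
Oct 25, 2142 → Oct 25, 2143: 365 days.
Oct 25, 2143 → Oct 25, 2144: 366 days (Feb 29, 2144 is in that span).
Oct 25, 2144 → Oct 25, 2145: 365 days.
Oct 25, 2145 → Oct 25, 2146: 365 days.
Oct 25, 2146 → Oct 25, 2147: 365 days.
Oct 25, 2147 → Oct 25, 2148: 366 days (Feb 29, 2148 is in that span).
Oct 25, 2148 → Oct 25, 2149: 365 days.
Oct 25, 2149 → Oct 25, 2150: 365 days.
Oct 25, 2150 → Oct 25, 2151: 365 days.
Oct 25, 2151 → Oct 25, 2152: 366 days (Feb 29, 2152 is in that span).
Oct 25, 2152 → Oct 25, 2153: 365 days.
Oct 25, 2153 → Oct 25, 2154: 365 days.
Oct 25, 2154 → Oct 25, 2155: 365 days.
Oct 25, 2155 → Oct 25, 2156: 366 days (Feb 29, 2156 is in that span).
Oct 25, 2156 → Nov 25, 2156: 31 days (October has 31).
Nov 25, 2156 → Dec 25, 2156: 30 days (November has 30).
Dec 25, 2156 → Jan 25, 2157: 31 days (December has 31).
Jan 25, 2157 → Feb 25, 2157: 31 days (January has 31).
Feb 25, 2157 → Mar 25, 2157: 28 days (February has 28).
Mar 25, 2157 → Apr 25, 2157: 31 days (March has 31).
Apr 25, 2157 → May 25, 2157: 30 days (April has 30).
May 25, 2157 → Jun 25, 2157: 31 days (May has 31).
Jun 25, 2157 → Jul 25, 2157: 30 days (June has 30).
Jul 25, 2157 → Aug 25, 2157: 31 days (July has 31).
Aug 25, 2157 → Sep 25, 2157: 31 days (August has 31).
Sep 25, 2157 → Sep 28, 2157: 3 days.
Total: 7278 days.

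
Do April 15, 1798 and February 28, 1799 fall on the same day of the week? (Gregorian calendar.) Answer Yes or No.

From Apr 15, 1798 to Feb 28, 1799 is 319 days.
319 mod 7 = 4, so they are different weekdays.
(Apr 15, 1798 is a Sunday; Feb 28, 1799 is a Thursday.)

No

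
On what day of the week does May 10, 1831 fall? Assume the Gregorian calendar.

Tuesday

Doomsday rule: the anchor day for the 1800s is Friday. For year 31: 31÷12 = 2 r 7, and 7÷4 = 1, so 2+7+1 = 10.
Friday + 10 ≡ Monday — that's 1831's doomsday.
In May the doomsday date is May 9.
May 10 is 1 day after May 9; 1 mod 7 = 1, so Monday + 1 = Tuesday.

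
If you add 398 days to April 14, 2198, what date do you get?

May 17, 2199

Apr has 30 days: +17 → May 1, 2198 (381 left).
May has 31 days: +31 → Jun 1, 2198 (350 left).
Jun has 30 days: +30 → Jul 1, 2198 (320 left).
Jul has 31 days: +31 → Aug 1, 2198 (289 left).
Aug has 31 days: +31 → Sep 1, 2198 (258 left).
Sep has 30 days: +30 → Oct 1, 2198 (228 left).
Oct has 31 days: +31 → Nov 1, 2198 (197 left).
Nov has 30 days: +30 → Dec 1, 2198 (167 left).
Dec has 31 days: +31 → Jan 1, 2199 (136 left).
Jan has 31 days: +31 → Feb 1, 2199 (105 left).
Feb has 28 days: +28 → Mar 1, 2199 (77 left).
Mar has 31 days: +31 → Apr 1, 2199 (46 left).
Apr has 30 days: +30 → May 1, 2199 (16 left).
+16 → May 17, 2199.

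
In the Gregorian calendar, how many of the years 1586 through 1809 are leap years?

Multiples of 4 in [1586,1809]: 56.
Of those, multiples of 100: 3 (not leap unless ÷400).
Multiples of 400: 1.
Leap years = 56 − 3 + 1 = 54.

54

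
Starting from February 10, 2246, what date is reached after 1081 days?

+365 (one year) → Feb 10, 2247 (716 left).
+365 (one year) → Feb 10, 2248 (351 left).
Feb has 29 days: +20 → Mar 1, 2248 (331 left).
Mar has 31 days: +31 → Apr 1, 2248 (300 left).
Apr has 30 days: +30 → May 1, 2248 (270 left).
May has 31 days: +31 → Jun 1, 2248 (239 left).
Jun has 30 days: +30 → Jul 1, 2248 (209 left).
Jul has 31 days: +31 → Aug 1, 2248 (178 left).
Aug has 31 days: +31 → Sep 1, 2248 (147 left).
Sep has 30 days: +30 → Oct 1, 2248 (117 left).
Oct has 31 days: +31 → Nov 1, 2248 (86 left).
Nov has 30 days: +30 → Dec 1, 2248 (56 left).
Dec has 31 days: +31 → Jan 1, 2249 (25 left).
+25 → Jan 26, 2249.

January 26, 2249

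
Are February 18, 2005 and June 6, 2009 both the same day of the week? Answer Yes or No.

No

From Feb 18, 2005 to Jun 6, 2009 is 1569 days.
1569 mod 7 = 1, so they are different weekdays.
(Feb 18, 2005 is a Friday; Jun 6, 2009 is a Saturday.)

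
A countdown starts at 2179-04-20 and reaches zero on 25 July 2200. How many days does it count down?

Apr 20, 2179 → Apr 20, 2180: 366 days (Feb 29, 2180 is in that span).
Apr 20, 2180 → Apr 20, 2181: 365 days.
Apr 20, 2181 → Apr 20, 2182: 365 days.
Apr 20, 2182 → Apr 20, 2183: 365 days.
Apr 20, 2183 → Apr 20, 2184: 366 days (Feb 29, 2184 is in that span).
Apr 20, 2184 → Apr 20, 2185: 365 days.
Apr 20, 2185 → Apr 20, 2186: 365 days.
Apr 20, 2186 → Apr 20, 2187: 365 days.
Apr 20, 2187 → Apr 20, 2188: 366 days (Feb 29, 2188 is in that span).
Apr 20, 2188 → Apr 20, 2189: 365 days.
Apr 20, 2189 → Apr 20, 2190: 365 days.
Apr 20, 2190 → Apr 20, 2191: 365 days.
Apr 20, 2191 → Apr 20, 2192: 366 days (Feb 29, 2192 is in that span).
Apr 20, 2192 → Apr 20, 2193: 365 days.
Apr 20, 2193 → Apr 20, 2194: 365 days.
Apr 20, 2194 → Apr 20, 2195: 365 days.
Apr 20, 2195 → Apr 20, 2196: 366 days (Feb 29, 2196 is in that span).
Apr 20, 2196 → Apr 20, 2197: 365 days.
Apr 20, 2197 → Apr 20, 2198: 365 days.
Apr 20, 2198 → Apr 20, 2199: 365 days.
Apr 20, 2199 → Apr 20, 2200: 365 days.
Apr 20, 2200 → May 20, 2200: 30 days (April has 30).
May 20, 2200 → Jun 20, 2200: 31 days (May has 31).
Jun 20, 2200 → Jul 20, 2200: 30 days (June has 30).
Jul 20, 2200 → Jul 25, 2200: 5 days.
Total: 7766 days.

7766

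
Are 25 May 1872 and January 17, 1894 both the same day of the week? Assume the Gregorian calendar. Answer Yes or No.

No

From May 25, 1872 to Jan 17, 1894 is 7907 days.
7907 mod 7 = 4, so they are different weekdays.
(May 25, 1872 is a Saturday; Jan 17, 1894 is a Wednesday.)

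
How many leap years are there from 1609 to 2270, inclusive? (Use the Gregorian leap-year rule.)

Multiples of 4 in [1609,2270]: 165.
Of those, multiples of 100: 6 (not leap unless ÷400).
Multiples of 400: 1.
Leap years = 165 − 6 + 1 = 160.

160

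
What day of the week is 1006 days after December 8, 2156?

First find the weekday of Dec 8, 2156. Doomsday rule: the anchor day for the 2100s is Sunday. For year 56: 56÷12 = 4 r 8, and 8÷4 = 2, so 4+8+2 = 14.
Sunday + 14 ≡ Sunday — that's 2156's doomsday.
In December the doomsday date is Dec 12.
Dec 8 is 4 days before Dec 12; 4 mod 7 = 4, so Sunday − 4 = Wednesday.
1006 mod 7 = 5, so 1006 days after a Wednesday is Wednesday + 5 = Monday.

Monday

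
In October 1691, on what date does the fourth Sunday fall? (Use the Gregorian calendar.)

October 1, 1691 is a Monday.
The first Sunday is therefore October 7 (6 days later).
The fourth Sunday is 7 + 3×7 = October 28.

October 28, 1691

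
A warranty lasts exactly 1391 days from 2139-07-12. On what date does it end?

+366 (one year; includes Feb 29, 2140) → Jul 12, 2140 (1025 left).
+365 (one year) → Jul 12, 2141 (660 left).
+365 (one year) → Jul 12, 2142 (295 left).
Jul has 31 days: +20 → Aug 1, 2142 (275 left).
Aug has 31 days: +31 → Sep 1, 2142 (244 left).
Sep has 30 days: +30 → Oct 1, 2142 (214 left).
Oct has 31 days: +31 → Nov 1, 2142 (183 left).
Nov has 30 days: +30 → Dec 1, 2142 (153 left).
Dec has 31 days: +31 → Jan 1, 2143 (122 left).
Jan has 31 days: +31 → Feb 1, 2143 (91 left).
Feb has 28 days: +28 → Mar 1, 2143 (63 left).
Mar has 31 days: +31 → Apr 1, 2143 (32 left).
Apr has 30 days: +30 → May 1, 2143 (2 left).
+2 → May 3, 2143.

May 3, 2143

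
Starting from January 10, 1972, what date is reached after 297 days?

Jan has 31 days: +22 → Feb 1, 1972 (275 left).
Feb has 29 days: +29 → Mar 1, 1972 (246 left).
Mar has 31 days: +31 → Apr 1, 1972 (215 left).
Apr has 30 days: +30 → May 1, 1972 (185 left).
May has 31 days: +31 → Jun 1, 1972 (154 left).
Jun has 30 days: +30 → Jul 1, 1972 (124 left).
Jul has 31 days: +31 → Aug 1, 1972 (93 left).
Aug has 31 days: +31 → Sep 1, 1972 (62 left).
Sep has 30 days: +30 → Oct 1, 1972 (32 left).
Oct has 31 days: +31 → Nov 1, 1972 (1 left).
+1 → Nov 2, 1972.

November 2, 1972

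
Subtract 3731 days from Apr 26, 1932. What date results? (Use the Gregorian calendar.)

February 7, 1922

−366 (one year; includes Feb 29, 1932) → Apr 26, 1931 (3365 left).
−365 (one year) → Apr 26, 1930 (3000 left).
−365 (one year) → Apr 26, 1929 (2635 left).
−365 (one year) → Apr 26, 1928 (2270 left).
−366 (one year; includes Feb 29, 1928) → Apr 26, 1927 (1904 left).
−365 (one year) → Apr 26, 1926 (1539 left).
−365 (one year) → Apr 26, 1925 (1174 left).
−365 (one year) → Apr 26, 1924 (809 left).
−366 (one year; includes Feb 29, 1924) → Apr 26, 1923 (443 left).
−365 (one year) → Apr 26, 1922 (78 left).
−26 → Mar 31, 1922 (end of Mar, 31 days; 52 left).
−31 → Feb 28, 1922 (end of Feb, 28 days; 21 left).
−21 → Feb 7, 1922.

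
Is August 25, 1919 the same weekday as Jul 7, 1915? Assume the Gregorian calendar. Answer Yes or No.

No

From Jul 7, 1915 to Aug 25, 1919 is 1510 days.
1510 mod 7 = 5, so they are different weekdays.
(Jul 7, 1915 is a Wednesday; Aug 25, 1919 is a Monday.)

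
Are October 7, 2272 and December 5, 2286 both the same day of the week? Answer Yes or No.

No

From Oct 7, 2272 to Dec 5, 2286 is 5172 days.
5172 mod 7 = 6, so they are different weekdays.
(Oct 7, 2272 is a Monday; Dec 5, 2286 is a Sunday.)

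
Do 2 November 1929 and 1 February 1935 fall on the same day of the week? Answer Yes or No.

From Nov 2, 1929 to Feb 1, 1935 is 1917 days.
1917 mod 7 = 6, so they are different weekdays.
(Nov 2, 1929 is a Saturday; Feb 1, 1935 is a Friday.)

No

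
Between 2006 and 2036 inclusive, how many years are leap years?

8

Multiples of 4 in [2006,2036]: 8.
Of those, multiples of 100: 0 (not leap unless ÷400).
Multiples of 400: 0.
Leap years = 8 − 0 + 0 = 8.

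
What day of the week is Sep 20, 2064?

Saturday

January 1, 2064 is a Tuesday.
Jan 1, 2064 → Feb 1, 2064: 31 days (January has 31).
Feb 1, 2064 → Mar 1, 2064: 29 days (February has 29).
Mar 1, 2064 → Apr 1, 2064: 31 days (March has 31).
Apr 1, 2064 → May 1, 2064: 30 days (April has 30).
May 1, 2064 → Jun 1, 2064: 31 days (May has 31).
Jun 1, 2064 → Jul 1, 2064: 30 days (June has 30).
Jul 1, 2064 → Aug 1, 2064: 31 days (July has 31).
Aug 1, 2064 → Sep 1, 2064: 31 days (August has 31).
Sep 1, 2064 → Sep 20, 2064: 19 days.
Total: 263 days.
263 mod 7 = 4, so Tuesday + 4 = Saturday.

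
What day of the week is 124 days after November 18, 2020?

First find the weekday of Nov 18, 2020. Doomsday rule: the anchor day for the 2000s is Tuesday. For year 20: 20÷12 = 1 r 8, and 8÷4 = 2, so 1+8+2 = 11.
Tuesday + 11 ≡ Saturday — that's 2020's doomsday.
In November the doomsday date is Nov 7.
Nov 18 is 11 days after Nov 7; 11 mod 7 = 4, so Saturday + 4 = Wednesday.
124 mod 7 = 5, so 124 days after a Wednesday is Wednesday + 5 = Monday.

Monday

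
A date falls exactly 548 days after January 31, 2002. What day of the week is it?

Jan 31, 2002 is a Thursday.
548 mod 7 = 2, so 548 days after a Thursday is Thursday + 2 = Saturday.

Saturday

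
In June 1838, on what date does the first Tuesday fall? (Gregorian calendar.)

June 5, 1838

June 1, 1838 is a Friday.
The first Tuesday is therefore June 5 (4 days later).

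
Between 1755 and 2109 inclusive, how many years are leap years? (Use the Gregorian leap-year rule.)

86

Multiples of 4 in [1755,2109]: 89.
Of those, multiples of 100: 4 (not leap unless ÷400).
Multiples of 400: 1.
Leap years = 89 − 4 + 1 = 86.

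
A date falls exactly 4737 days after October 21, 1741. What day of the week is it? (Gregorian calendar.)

Thursday

Oct 21, 1741 is a Saturday.
4737 mod 7 = 5, so 4737 days after a Saturday is Saturday + 5 = Thursday.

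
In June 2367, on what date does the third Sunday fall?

June 1, 2367 is a Thursday.
The first Sunday is therefore June 4 (3 days later).
The third Sunday is 4 + 2×7 = June 18.

June 18, 2367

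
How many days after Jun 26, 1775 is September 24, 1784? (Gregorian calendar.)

3378

Jun 26, 1775 → Jun 26, 1776: 366 days (Feb 29, 1776 is in that span).
Jun 26, 1776 → Jun 26, 1777: 365 days.
Jun 26, 1777 → Jun 26, 1778: 365 days.
Jun 26, 1778 → Jun 26, 1779: 365 days.
Jun 26, 1779 → Jun 26, 1780: 366 days (Feb 29, 1780 is in that span).
Jun 26, 1780 → Jun 26, 1781: 365 days.
Jun 26, 1781 → Jun 26, 1782: 365 days.
Jun 26, 1782 → Jun 26, 1783: 365 days.
Jun 26, 1783 → Jun 26, 1784: 366 days (Feb 29, 1784 is in that span).
Jun 26, 1784 → Jul 26, 1784: 30 days (June has 30).
Jul 26, 1784 → Aug 26, 1784: 31 days (July has 31).
Aug 26, 1784 → Sep 24, 1784: 29 days.
Total: 3378 days.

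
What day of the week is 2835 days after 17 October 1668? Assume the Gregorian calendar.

First find the weekday of Oct 17, 1668. Doomsday rule: the anchor day for the 1600s is Tuesday. For year 68: 68÷12 = 5 r 8, and 8÷4 = 2, so 5+8+2 = 15.
Tuesday + 15 ≡ Wednesday — that's 1668's doomsday.
In October the doomsday date is Oct 10.
Oct 17 is 7 days after Oct 10; 7 mod 7 = 0, so Wednesday + 0 = Wednesday.
2835 mod 7 = 0, so 2835 days after a Wednesday is Wednesday + 0 = Wednesday.

Wednesday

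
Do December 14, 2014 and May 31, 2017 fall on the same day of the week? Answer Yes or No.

From Dec 14, 2014 to May 31, 2017 is 899 days.
899 mod 7 = 3, so they are different weekdays.
(Dec 14, 2014 is a Sunday; May 31, 2017 is a Wednesday.)

No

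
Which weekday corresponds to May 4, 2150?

Doomsday rule: the anchor day for the 2100s is Sunday. For year 50: 50÷12 = 4 r 2, and 2÷4 = 0, so 4+2+0 = 6.
Sunday + 6 ≡ Saturday — that's 2150's doomsday.
In May the doomsday date is May 9.
May 4 is 5 days before May 9; 5 mod 7 = 5, so Saturday − 5 = Monday.

Monday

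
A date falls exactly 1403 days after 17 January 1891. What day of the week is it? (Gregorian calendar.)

Tuesday

First find the weekday of Jan 17, 1891. Doomsday rule: the anchor day for the 1800s is Friday. For year 91: 91÷12 = 7 r 7, and 7÷4 = 1, so 7+7+1 = 15.
Friday + 15 ≡ Saturday — that's 1891's doomsday.
In January the doomsday date is Jan 3 (1891 is not a leap year).
Jan 17 is 14 days after Jan 3; 14 mod 7 = 0, so Saturday + 0 = Saturday.
1403 mod 7 = 3, so 1403 days after a Saturday is Saturday + 3 = Tuesday.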